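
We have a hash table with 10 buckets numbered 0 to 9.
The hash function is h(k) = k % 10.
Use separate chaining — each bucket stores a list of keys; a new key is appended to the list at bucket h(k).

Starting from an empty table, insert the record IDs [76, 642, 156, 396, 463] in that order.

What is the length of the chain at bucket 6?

Insert 76: h=6, bucket 6 empty → new chain.
Insert 642: h=2, bucket 2 empty → new chain.
Insert 156: h=6, bucket 6 nonempty → append to chain.
Insert 396: h=6, bucket 6 nonempty → append to chain.
Insert 463: h=3, bucket 3 empty → new chain.
Final buckets:
0: ∅
1: ∅
2: 642
3: 463
4: ∅
5: ∅
6: 76 -> 156 -> 396
7: ∅
8: ∅
9: ∅

3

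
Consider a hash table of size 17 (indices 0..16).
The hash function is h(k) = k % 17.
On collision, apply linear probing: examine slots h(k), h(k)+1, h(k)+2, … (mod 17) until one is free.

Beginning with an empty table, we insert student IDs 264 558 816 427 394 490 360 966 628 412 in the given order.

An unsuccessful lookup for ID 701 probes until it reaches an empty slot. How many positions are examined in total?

3

264: h=9 → slot 9
558: h=14 → slot 14
816: h=0 → slot 0
427: h=2 → slot 2
394: h=3 → slot 3
490: h=14, probe 14,15 → slot 15
360: h=3, probe 3,4 → slot 4
966: h=14, probe 14,15,16 → slot 16
628: h=16, probe 16,0,1 → slot 1
412: h=4, probe 4,5 → slot 5
Table: [816, 628, 427, 394, 360, 412, _, _, _, 264, _, _, _, _, 558, 490, 966]
Lookup 701: h=4, probe 4,5,6 → slot 6 empty, not found.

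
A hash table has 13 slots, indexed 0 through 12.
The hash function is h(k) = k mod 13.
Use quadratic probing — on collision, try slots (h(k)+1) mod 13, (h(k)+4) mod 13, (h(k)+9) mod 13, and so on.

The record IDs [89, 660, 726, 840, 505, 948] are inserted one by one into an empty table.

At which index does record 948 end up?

Insert 89: h=11, slot 11 empty => index 11.
Insert 660: h=10, slot 10 empty => index 10.
Insert 726: h=11, slot 11 occupied => index 12.
Insert 840: h=8, slot 8 empty => index 8.
Insert 505: h=11, slots 11,12 occupied => index 2.
Insert 948: h=12, slot 12 occupied => index 0.
Table: [948, _, 505, _, _, _, _, _, 840, _, 660, 89, 726]

0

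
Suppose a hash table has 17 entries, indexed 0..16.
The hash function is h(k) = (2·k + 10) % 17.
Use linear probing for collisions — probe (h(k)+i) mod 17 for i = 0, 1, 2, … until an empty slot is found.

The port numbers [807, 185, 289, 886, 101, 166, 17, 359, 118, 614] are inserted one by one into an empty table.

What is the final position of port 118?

12

Insert 807: h=9, slot 9 empty → index 9.
Insert 185: h=6, slot 6 empty → index 6.
Insert 289: h=10, slot 10 empty → index 10.
Insert 886: h=14, slot 14 empty → index 14.
Insert 101: h=8, slot 8 empty → index 8.
Insert 166: h=2, slot 2 empty → index 2.
Insert 17: h=10, slot 10 occupied → index 11.
Insert 359: h=14, slot 14 occupied → index 15.
Insert 118: h=8, slots 8,9,10,11 occupied → index 12.
Insert 614: h=14, slots 14,15 occupied → index 16.
Table: [_, _, 166, _, _, _, 185, _, 101, 807, 289, 17, 118, _, 886, 359, 614]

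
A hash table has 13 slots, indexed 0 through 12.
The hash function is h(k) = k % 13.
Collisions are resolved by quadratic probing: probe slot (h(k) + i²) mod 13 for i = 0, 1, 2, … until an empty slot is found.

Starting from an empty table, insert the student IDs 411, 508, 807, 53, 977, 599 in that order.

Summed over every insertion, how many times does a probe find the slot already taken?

7

411 hashes to 8; slot 8 is free => place at 8.
508 hashes to 1; slot 1 is free => place at 1.
807 hashes to 1; 1 taken => place at 2.
53 hashes to 1; 1,2 taken => place at 5.
977 hashes to 2; 2 taken => place at 3.
599 hashes to 1; 1,2,5 taken => place at 10.
Table: [∅, 508, 807, 977, ∅, 53, ∅, ∅, 411, ∅, 599, ∅, ∅]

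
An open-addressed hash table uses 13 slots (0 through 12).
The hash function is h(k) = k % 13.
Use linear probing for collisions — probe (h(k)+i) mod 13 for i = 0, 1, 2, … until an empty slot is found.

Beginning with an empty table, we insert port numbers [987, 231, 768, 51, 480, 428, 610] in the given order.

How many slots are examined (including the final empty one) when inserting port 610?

6

Insert 987: h=12, slot 12 empty → index 12.
Insert 231: h=10, slot 10 empty → index 10.
Insert 768: h=1, slot 1 empty → index 1.
Insert 51: h=12, slot 12 occupied → index 0.
Insert 480: h=12, slots 12,0,1 occupied → index 2.
Insert 428: h=12, slots 12,0,1,2 occupied → index 3.
Insert 610: h=12, slots 12,0,1,2,3 occupied → index 4.
Table: [51, 768, 480, 428, 610, _, _, _, _, _, 231, _, 987]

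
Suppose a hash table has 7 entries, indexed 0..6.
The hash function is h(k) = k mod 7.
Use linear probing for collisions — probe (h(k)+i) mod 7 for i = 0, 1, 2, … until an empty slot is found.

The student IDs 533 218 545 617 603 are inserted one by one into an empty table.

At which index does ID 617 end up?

3

533: h=1 -> slot 1
218: h=1, probe 1,2 -> slot 2
545: h=6 -> slot 6
617: h=1, probe 1,2,3 -> slot 3
603: h=1, probe 1,2,3,4 -> slot 4
Table: [-, 533, 218, 617, 603, -, 545]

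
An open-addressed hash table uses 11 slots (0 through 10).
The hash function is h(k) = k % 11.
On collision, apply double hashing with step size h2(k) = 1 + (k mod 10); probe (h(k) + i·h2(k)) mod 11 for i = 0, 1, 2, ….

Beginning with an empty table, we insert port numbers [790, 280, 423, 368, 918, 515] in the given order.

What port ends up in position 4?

Insert 790: h=9, slot 9 empty => index 9.
Insert 280: h=5, slot 5 empty => index 5.
Insert 423: h=5, h2=4, slots 5,9 occupied => index 2.
Insert 368: h=5, h2=9, slot 5 occupied => index 3.
Insert 918: h=5, h2=9, slots 5,3 occupied => index 1.
Insert 515: h=9, h2=6, slot 9 occupied => index 4.
Table: [∅, 918, 423, 368, 515, 280, ∅, ∅, ∅, 790, ∅]

515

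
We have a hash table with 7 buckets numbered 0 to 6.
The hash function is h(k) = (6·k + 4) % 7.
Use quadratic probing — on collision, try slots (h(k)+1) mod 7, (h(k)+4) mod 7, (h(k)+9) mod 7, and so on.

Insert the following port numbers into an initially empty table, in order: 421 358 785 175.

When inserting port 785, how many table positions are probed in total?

3

421 hashes to 3; slot 3 is free => place at 3.
358 hashes to 3; 3 taken => place at 4.
785 hashes to 3; 3,4 taken => place at 0.
175 hashes to 4; 4 taken => place at 5.
Table: [785, —, —, 421, 358, 175, —]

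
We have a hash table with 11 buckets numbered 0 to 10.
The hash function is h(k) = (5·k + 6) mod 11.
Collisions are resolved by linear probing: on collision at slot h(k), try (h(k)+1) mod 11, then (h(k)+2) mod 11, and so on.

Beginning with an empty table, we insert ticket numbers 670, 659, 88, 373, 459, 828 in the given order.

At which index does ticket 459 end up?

Insert 670: h=1, slot 1 empty → index 1.
Insert 659: h=1, slot 1 occupied → index 2.
Insert 88: h=6, slot 6 empty → index 6.
Insert 373: h=1, slots 1,2 occupied → index 3.
Insert 459: h=2, slots 2,3 occupied → index 4.
Insert 828: h=10, slot 10 empty → index 10.
Table: [., 670, 659, 373, 459, ., 88, ., ., ., 828]

4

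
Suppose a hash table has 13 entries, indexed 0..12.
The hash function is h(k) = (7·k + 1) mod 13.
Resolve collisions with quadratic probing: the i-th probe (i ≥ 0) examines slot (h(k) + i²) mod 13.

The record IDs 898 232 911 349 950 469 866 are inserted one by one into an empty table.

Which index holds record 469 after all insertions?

4

898 hashes to 8; slot 8 is free -> place at 8.
232 hashes to 0; slot 0 is free -> place at 0.
911 hashes to 8; 8 taken -> place at 9.
349 hashes to 0; 0 taken -> place at 1.
950 hashes to 8; 8,9 taken -> place at 12.
469 hashes to 8; 8,9,12 taken -> place at 4.
866 hashes to 5; slot 5 is free -> place at 5.
Table: [232, 349, -, -, 469, 866, -, -, 898, 911, -, -, 950]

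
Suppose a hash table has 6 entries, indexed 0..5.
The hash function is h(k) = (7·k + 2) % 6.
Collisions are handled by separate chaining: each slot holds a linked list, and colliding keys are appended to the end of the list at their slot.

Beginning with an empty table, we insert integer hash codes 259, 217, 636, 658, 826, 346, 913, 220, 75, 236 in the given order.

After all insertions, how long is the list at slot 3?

3

259 -> bucket 3
217 -> bucket 3 (collision)
636 -> bucket 2
658 -> bucket 0
826 -> bucket 0 (collision)
346 -> bucket 0 (collision)
913 -> bucket 3 (collision)
220 -> bucket 0 (collision)
75 -> bucket 5
236 -> bucket 4
Final buckets:
0: 658 -> 826 -> 346 -> 220
1: ∅
2: 636
3: 259 -> 217 -> 913
4: 236
5: 75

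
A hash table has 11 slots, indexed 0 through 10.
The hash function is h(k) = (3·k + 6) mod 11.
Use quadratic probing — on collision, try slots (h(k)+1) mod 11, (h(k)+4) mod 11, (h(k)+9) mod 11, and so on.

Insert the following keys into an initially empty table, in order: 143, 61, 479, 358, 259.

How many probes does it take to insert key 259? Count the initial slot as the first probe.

143: h=6 → slot 6
61: h=2 → slot 2
479: h=2, probe 2,3 → slot 3
358: h=2, probe 2,3,6,0 → slot 0
259: h=2, probe 2,3,6,0,7 → slot 7
Table: [358, ., 61, 479, ., ., 143, 259, ., ., .]

5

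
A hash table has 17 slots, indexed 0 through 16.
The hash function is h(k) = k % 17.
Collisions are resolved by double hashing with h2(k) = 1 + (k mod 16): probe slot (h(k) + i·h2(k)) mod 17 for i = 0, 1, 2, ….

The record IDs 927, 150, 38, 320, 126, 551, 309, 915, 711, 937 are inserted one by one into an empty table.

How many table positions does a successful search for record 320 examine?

927: h=9 => slot 9
150: h=14 => slot 14
38: h=4 => slot 4
320: h=14, h2=1, probe 14,15 => slot 15
126: h=7 => slot 7
551: h=7, h2=8, probe 7,15,6 => slot 6
309: h=3 => slot 3
915: h=14, h2=4, probe 14,1 => slot 1
711: h=14, h2=8, probe 14,5 => slot 5
937: h=2 => slot 2
Table: [_, 915, 937, 309, 38, 711, 551, 126, _, 927, _, _, _, _, 150, 320, _]
Lookup 320: h=14, h2=1, probe 14,15 → found at 15.

2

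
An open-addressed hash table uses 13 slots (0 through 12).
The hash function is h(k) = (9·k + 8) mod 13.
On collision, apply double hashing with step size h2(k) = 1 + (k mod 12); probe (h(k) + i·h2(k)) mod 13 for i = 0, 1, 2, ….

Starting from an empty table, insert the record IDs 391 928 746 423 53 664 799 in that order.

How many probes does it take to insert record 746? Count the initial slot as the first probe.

391 hashes to 4; slot 4 is free -> place at 4.
928 hashes to 1; slot 1 is free -> place at 1.
746 hashes to 1, h2=3; 1,4 taken -> place at 7.
423 hashes to 6; slot 6 is free -> place at 6.
53 hashes to 4, h2=6; 4 taken -> place at 10.
664 hashes to 4, h2=5; 4 taken -> place at 9.
799 hashes to 10, h2=8; 10 taken -> place at 5.
Table: [-, 928, -, -, 391, 799, 423, 746, -, 664, 53, -, -]

3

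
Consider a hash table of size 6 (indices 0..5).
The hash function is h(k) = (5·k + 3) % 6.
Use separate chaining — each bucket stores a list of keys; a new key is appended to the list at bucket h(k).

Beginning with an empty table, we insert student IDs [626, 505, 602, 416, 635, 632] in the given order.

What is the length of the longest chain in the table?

Insert 626: h=1, bucket 1 empty -> new chain.
Insert 505: h=2, bucket 2 empty -> new chain.
Insert 602: h=1, bucket 1 nonempty -> append to chain.
Insert 416: h=1, bucket 1 nonempty -> append to chain.
Insert 635: h=4, bucket 4 empty -> new chain.
Insert 632: h=1, bucket 1 nonempty -> append to chain.
Final buckets:
0: -
1: 626 -> 602 -> 416 -> 632
2: 505
3: -
4: 635
5: -

4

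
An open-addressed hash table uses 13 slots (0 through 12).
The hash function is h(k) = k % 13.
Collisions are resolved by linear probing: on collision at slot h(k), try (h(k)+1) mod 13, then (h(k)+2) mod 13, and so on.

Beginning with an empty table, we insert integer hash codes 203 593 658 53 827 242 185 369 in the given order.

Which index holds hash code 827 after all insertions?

11

Insert 203: h=8, slot 8 empty => index 8.
Insert 593: h=8, slot 8 occupied => index 9.
Insert 658: h=8, slots 8,9 occupied => index 10.
Insert 53: h=1, slot 1 empty => index 1.
Insert 827: h=8, slots 8,9,10 occupied => index 11.
Insert 242: h=8, slots 8,9,10,11 occupied => index 12.
Insert 185: h=3, slot 3 empty => index 3.
Insert 369: h=5, slot 5 empty => index 5.
Table: [-, 53, -, 185, -, 369, -, -, 203, 593, 658, 827, 242]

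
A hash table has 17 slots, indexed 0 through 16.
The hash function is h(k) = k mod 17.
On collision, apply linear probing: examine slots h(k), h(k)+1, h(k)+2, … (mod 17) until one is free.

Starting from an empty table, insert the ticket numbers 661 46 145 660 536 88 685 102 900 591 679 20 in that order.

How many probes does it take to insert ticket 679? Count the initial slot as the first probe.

Insert 661: h=15, slot 15 empty → index 15.
Insert 46: h=12, slot 12 empty → index 12.
Insert 145: h=9, slot 9 empty → index 9.
Insert 660: h=14, slot 14 empty → index 14.
Insert 536: h=9, slot 9 occupied → index 10.
Insert 88: h=3, slot 3 empty → index 3.
Insert 685: h=5, slot 5 empty → index 5.
Insert 102: h=0, slot 0 empty → index 0.
Insert 900: h=16, slot 16 empty → index 16.
Insert 591: h=13, slot 13 empty → index 13.
Insert 679: h=16, slots 16,0 occupied → index 1.
Insert 20: h=3, slot 3 occupied → index 4.
Table: [102, 679, ., 88, 20, 685, ., ., ., 145, 536, ., 46, 591, 660, 661, 900]

3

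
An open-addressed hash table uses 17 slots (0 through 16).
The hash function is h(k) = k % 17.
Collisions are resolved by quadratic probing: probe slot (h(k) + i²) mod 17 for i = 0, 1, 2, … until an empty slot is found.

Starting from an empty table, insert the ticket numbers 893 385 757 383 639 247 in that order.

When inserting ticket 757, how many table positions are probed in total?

Insert 893: h=9, slot 9 empty -> index 9.
Insert 385: h=11, slot 11 empty -> index 11.
Insert 757: h=9, slot 9 occupied -> index 10.
Insert 383: h=9, slots 9,10 occupied -> index 13.
Insert 639: h=10, slots 10,11 occupied -> index 14.
Insert 247: h=9, slots 9,10,13 occupied -> index 1.
Table: [., 247, ., ., ., ., ., ., ., 893, 757, 385, ., 383, 639, ., .]

2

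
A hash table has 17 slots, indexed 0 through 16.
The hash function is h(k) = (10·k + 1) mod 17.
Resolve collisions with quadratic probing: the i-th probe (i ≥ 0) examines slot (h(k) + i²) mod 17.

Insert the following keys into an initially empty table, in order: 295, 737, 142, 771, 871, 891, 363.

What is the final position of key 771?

295: h=10 => slot 10
737: h=10, probe 10,11 => slot 11
142: h=10, probe 10,11,14 => slot 14
771: h=10, probe 10,11,14,2 => slot 2
871: h=7 => slot 7
891: h=3 => slot 3
363: h=10, probe 10,11,14,2,9 => slot 9
Table: [-, -, 771, 891, -, -, -, 871, -, 363, 295, 737, -, -, 142, -, -]

2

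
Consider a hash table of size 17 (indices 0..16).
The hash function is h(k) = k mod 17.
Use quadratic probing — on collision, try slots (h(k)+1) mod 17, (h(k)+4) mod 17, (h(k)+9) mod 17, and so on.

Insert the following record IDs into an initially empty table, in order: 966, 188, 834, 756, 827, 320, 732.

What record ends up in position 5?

732

966: h=14 → slot 14
188: h=1 → slot 1
834: h=1, probe 1,2 → slot 2
756: h=8 → slot 8
827: h=11 → slot 11
320: h=14, probe 14,15 → slot 15
732: h=1, probe 1,2,5 → slot 5
Table: [., 188, 834, ., ., 732, ., ., 756, ., ., 827, ., ., 966, 320, .]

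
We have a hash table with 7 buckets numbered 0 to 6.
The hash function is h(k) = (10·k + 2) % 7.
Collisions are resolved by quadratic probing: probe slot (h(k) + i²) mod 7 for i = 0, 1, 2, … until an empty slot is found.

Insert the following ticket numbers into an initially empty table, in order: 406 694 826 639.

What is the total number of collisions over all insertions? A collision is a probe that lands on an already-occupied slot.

1

406 hashes to 2; slot 2 is free -> place at 2.
694 hashes to 5; slot 5 is free -> place at 5.
826 hashes to 2; 2 taken -> place at 3.
639 hashes to 1; slot 1 is free -> place at 1.
Table: [—, 639, 406, 826, —, 694, —]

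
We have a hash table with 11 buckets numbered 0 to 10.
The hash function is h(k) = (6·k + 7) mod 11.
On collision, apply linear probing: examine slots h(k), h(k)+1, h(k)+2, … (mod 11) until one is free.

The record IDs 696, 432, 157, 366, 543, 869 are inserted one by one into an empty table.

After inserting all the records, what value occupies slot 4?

696: h=3 => slot 3
432: h=3, probe 3,4 => slot 4
157: h=3, probe 3,4,5 => slot 5
366: h=3, probe 3,4,5,6 => slot 6
543: h=9 => slot 9
869: h=7 => slot 7
Table: [∅, ∅, ∅, 696, 432, 157, 366, 869, ∅, 543, ∅]

432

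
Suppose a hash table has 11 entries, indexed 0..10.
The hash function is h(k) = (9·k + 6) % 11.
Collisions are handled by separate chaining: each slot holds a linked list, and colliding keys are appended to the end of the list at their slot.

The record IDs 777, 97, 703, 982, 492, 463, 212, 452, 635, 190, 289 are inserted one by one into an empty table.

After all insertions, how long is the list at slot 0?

777 -> bucket 3
97 -> bucket 10
703 -> bucket 8
982 -> bucket 0
492 -> bucket 1
463 -> bucket 4
212 -> bucket 0 (collision)
452 -> bucket 4 (collision)
635 -> bucket 1 (collision)
190 -> bucket 0 (collision)
289 -> bucket 0 (collision)
Final buckets:
0: 982 -> 212 -> 190 -> 289
1: 492 -> 635
2: .
3: 777
4: 463 -> 452
5: .
6: .
7: .
8: 703
9: .
10: 97

4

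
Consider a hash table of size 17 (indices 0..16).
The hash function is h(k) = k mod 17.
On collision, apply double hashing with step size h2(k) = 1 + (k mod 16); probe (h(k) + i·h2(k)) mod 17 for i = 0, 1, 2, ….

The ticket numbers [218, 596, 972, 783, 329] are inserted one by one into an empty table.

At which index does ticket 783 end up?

218: h=14 -> slot 14
596: h=1 -> slot 1
972: h=3 -> slot 3
783: h=1, h2=16, probe 1,0 -> slot 0
329: h=6 -> slot 6
Table: [783, 596, -, 972, -, -, 329, -, -, -, -, -, -, -, 218, -, -]

0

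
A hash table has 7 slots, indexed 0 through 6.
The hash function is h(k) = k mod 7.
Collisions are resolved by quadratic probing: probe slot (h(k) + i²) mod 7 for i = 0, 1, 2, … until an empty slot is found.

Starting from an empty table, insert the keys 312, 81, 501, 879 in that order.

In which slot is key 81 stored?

Insert 312: h=4, slot 4 empty -> index 4.
Insert 81: h=4, slot 4 occupied -> index 5.
Insert 501: h=4, slots 4,5 occupied -> index 1.
Insert 879: h=4, slots 4,5,1 occupied -> index 6.
Table: [—, 501, —, —, 312, 81, 879]

5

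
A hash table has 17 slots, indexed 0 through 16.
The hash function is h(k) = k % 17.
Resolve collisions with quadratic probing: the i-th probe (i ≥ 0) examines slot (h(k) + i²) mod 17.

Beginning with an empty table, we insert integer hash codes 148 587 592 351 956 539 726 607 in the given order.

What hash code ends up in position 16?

148 hashes to 12; slot 12 is free => place at 12.
587 hashes to 9; slot 9 is free => place at 9.
592 hashes to 14; slot 14 is free => place at 14.
351 hashes to 11; slot 11 is free => place at 11.
956 hashes to 4; slot 4 is free => place at 4.
539 hashes to 12; 12 taken => place at 13.
726 hashes to 12; 12,13 taken => place at 16.
607 hashes to 12; 12,13,16,4,11 taken => place at 3.
Table: [., ., ., 607, 956, ., ., ., ., 587, ., 351, 148, 539, 592, ., 726]

726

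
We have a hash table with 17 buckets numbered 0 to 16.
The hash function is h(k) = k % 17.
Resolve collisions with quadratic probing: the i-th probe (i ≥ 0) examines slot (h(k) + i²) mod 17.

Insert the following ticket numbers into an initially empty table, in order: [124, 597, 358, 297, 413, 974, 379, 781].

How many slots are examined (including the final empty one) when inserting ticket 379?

4

124 hashes to 5; slot 5 is free => place at 5.
597 hashes to 2; slot 2 is free => place at 2.
358 hashes to 1; slot 1 is free => place at 1.
297 hashes to 8; slot 8 is free => place at 8.
413 hashes to 5; 5 taken => place at 6.
974 hashes to 5; 5,6 taken => place at 9.
379 hashes to 5; 5,6,9 taken => place at 14.
781 hashes to 16; slot 16 is free => place at 16.
Table: [_, 358, 597, _, _, 124, 413, _, 297, 974, _, _, _, _, 379, _, 781]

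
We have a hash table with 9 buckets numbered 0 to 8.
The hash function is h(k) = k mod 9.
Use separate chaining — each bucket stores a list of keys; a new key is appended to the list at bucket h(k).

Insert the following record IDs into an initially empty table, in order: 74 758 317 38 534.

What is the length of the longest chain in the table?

4

74 → bucket 2
758 → bucket 2 (collision)
317 → bucket 2 (collision)
38 → bucket 2 (collision)
534 → bucket 3
Final buckets:
0: ∅
1: ∅
2: 74 -> 758 -> 317 -> 38
3: 534
4: ∅
5: ∅
6: ∅
7: ∅
8: ∅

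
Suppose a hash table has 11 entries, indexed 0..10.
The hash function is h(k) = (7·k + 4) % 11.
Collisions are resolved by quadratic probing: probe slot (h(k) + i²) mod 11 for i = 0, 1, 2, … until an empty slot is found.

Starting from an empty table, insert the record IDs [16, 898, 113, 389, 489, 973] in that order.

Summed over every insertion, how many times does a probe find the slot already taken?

4

16: h=6 -> slot 6
898: h=9 -> slot 9
113: h=3 -> slot 3
389: h=10 -> slot 10
489: h=6, probe 6,7 -> slot 7
973: h=6, probe 6,7,10,4 -> slot 4
Table: [-, -, -, 113, 973, -, 16, 489, -, 898, 389]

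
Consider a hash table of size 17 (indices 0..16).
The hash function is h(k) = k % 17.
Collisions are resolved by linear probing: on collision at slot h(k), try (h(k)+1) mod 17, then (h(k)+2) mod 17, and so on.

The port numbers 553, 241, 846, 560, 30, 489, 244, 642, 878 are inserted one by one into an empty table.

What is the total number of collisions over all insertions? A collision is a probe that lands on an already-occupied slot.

553: h=9 => slot 9
241: h=3 => slot 3
846: h=13 => slot 13
560: h=16 => slot 16
30: h=13, probe 13,14 => slot 14
489: h=13, probe 13,14,15 => slot 15
244: h=6 => slot 6
642: h=13, probe 13,14,15,16,0 => slot 0
878: h=11 => slot 11
Table: [642, ∅, ∅, 241, ∅, ∅, 244, ∅, ∅, 553, ∅, 878, ∅, 846, 30, 489, 560]

7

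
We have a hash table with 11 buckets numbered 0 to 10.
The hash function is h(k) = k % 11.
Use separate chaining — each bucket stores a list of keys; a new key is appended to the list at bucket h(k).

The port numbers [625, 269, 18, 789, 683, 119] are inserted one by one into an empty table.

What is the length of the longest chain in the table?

Insert 625: h=9, bucket 9 empty -> new chain.
Insert 269: h=5, bucket 5 empty -> new chain.
Insert 18: h=7, bucket 7 empty -> new chain.
Insert 789: h=8, bucket 8 empty -> new chain.
Insert 683: h=1, bucket 1 empty -> new chain.
Insert 119: h=9, bucket 9 nonempty -> append to chain.
Final buckets:
0: .
1: 683
2: .
3: .
4: .
5: 269
6: .
7: 18
8: 789
9: 625 -> 119
10: .

2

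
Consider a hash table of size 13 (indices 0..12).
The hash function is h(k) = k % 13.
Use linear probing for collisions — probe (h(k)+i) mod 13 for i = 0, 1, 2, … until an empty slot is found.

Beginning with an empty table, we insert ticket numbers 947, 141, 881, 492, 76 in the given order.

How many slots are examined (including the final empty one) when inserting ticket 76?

4

947 hashes to 11; slot 11 is free -> place at 11.
141 hashes to 11; 11 taken -> place at 12.
881 hashes to 10; slot 10 is free -> place at 10.
492 hashes to 11; 11,12 taken -> place at 0.
76 hashes to 11; 11,12,0 taken -> place at 1.
Table: [492, 76, —, —, —, —, —, —, —, —, 881, 947, 141]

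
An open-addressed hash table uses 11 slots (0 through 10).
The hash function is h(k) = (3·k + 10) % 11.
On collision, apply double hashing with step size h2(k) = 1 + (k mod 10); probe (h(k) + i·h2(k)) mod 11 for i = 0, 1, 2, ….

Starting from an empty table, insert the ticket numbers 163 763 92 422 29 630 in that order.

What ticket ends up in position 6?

Insert 163: h=4, slot 4 empty => index 4.
Insert 763: h=0, slot 0 empty => index 0.
Insert 92: h=0, h2=3, slot 0 occupied => index 3.
Insert 422: h=0, h2=3, slots 0,3 occupied => index 6.
Insert 29: h=9, slot 9 empty => index 9.
Insert 630: h=8, slot 8 empty => index 8.
Table: [763, ., ., 92, 163, ., 422, ., 630, 29, .]

422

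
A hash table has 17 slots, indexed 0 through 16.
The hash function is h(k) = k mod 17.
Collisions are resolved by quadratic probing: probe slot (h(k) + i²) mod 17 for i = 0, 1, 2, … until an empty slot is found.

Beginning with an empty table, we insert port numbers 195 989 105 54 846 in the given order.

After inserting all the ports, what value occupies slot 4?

195: h=8 → slot 8
989: h=3 → slot 3
105: h=3, probe 3,4 → slot 4
54: h=3, probe 3,4,7 → slot 7
846: h=13 → slot 13
Table: [_, _, _, 989, 105, _, _, 54, 195, _, _, _, _, 846, _, _, _]

105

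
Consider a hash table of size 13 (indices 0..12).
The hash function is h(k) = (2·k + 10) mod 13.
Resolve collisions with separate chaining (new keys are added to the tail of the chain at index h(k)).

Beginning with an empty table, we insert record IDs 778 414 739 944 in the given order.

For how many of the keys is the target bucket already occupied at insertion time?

2

Insert 778: h=6, bucket 6 empty -> new chain.
Insert 414: h=6, bucket 6 nonempty -> append to chain.
Insert 739: h=6, bucket 6 nonempty -> append to chain.
Insert 944: h=0, bucket 0 empty -> new chain.
Final buckets:
0: 944
1: —
2: —
3: —
4: —
5: —
6: 778 -> 414 -> 739
7: —
8: —
9: —
10: —
11: —
12: —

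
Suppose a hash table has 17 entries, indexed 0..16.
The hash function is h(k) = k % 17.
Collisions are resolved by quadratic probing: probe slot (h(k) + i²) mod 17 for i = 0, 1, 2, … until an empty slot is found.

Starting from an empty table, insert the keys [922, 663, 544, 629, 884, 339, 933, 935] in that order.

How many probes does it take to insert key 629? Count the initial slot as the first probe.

4

922 hashes to 4; slot 4 is free → place at 4.
663 hashes to 0; slot 0 is free → place at 0.
544 hashes to 0; 0 taken → place at 1.
629 hashes to 0; 0,1,4 taken → place at 9.
884 hashes to 0; 0,1,4,9 taken → place at 16.
339 hashes to 16; 16,0 taken → place at 3.
933 hashes to 15; slot 15 is free → place at 15.
935 hashes to 0; 0,1,4,9,16 taken → place at 8.
Table: [663, 544, -, 339, 922, -, -, -, 935, 629, -, -, -, -, -, 933, 884]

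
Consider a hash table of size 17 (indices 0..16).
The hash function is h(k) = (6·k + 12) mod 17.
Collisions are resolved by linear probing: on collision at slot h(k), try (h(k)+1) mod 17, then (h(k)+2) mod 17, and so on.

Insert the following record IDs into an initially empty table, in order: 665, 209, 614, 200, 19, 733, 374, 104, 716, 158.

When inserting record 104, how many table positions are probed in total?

665: h=7 → slot 7
209: h=8 → slot 8
614: h=7, probe 7,8,9 → slot 9
200: h=5 → slot 5
19: h=7, probe 7,8,9,10 → slot 10
733: h=7, probe 7,8,9,10,11 → slot 11
374: h=12 → slot 12
104: h=7, probe 7,8,9,10,11,12,13 → slot 13
716: h=7, probe 7,8,9,10,11,12,13,14 → slot 14
158: h=8, probe 8,9,10,11,12,13,14,15 → slot 15
Table: [_, _, _, _, _, 200, _, 665, 209, 614, 19, 733, 374, 104, 716, 158, _]

7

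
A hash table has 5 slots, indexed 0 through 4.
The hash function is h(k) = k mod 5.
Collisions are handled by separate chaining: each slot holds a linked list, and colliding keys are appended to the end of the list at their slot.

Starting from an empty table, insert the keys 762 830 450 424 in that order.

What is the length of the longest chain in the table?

2

Insert 762: h=2, bucket 2 empty -> new chain.
Insert 830: h=0, bucket 0 empty -> new chain.
Insert 450: h=0, bucket 0 nonempty -> append to chain.
Insert 424: h=4, bucket 4 empty -> new chain.
Final buckets:
0: 830 -> 450
1: -
2: 762
3: -
4: 424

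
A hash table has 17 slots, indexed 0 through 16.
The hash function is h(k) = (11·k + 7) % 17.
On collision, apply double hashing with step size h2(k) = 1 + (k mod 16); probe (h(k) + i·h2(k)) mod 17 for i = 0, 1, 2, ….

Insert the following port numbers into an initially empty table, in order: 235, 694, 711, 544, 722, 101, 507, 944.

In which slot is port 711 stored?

Insert 235: h=8, slot 8 empty => index 8.
Insert 694: h=8, h2=7, slot 8 occupied => index 15.
Insert 711: h=8, h2=8, slot 8 occupied => index 16.
Insert 544: h=7, slot 7 empty => index 7.
Insert 722: h=10, slot 10 empty => index 10.
Insert 101: h=13, slot 13 empty => index 13.
Insert 507: h=8, h2=12, slot 8 occupied => index 3.
Insert 944: h=4, slot 4 empty => index 4.
Table: [_, _, _, 507, 944, _, _, 544, 235, _, 722, _, _, 101, _, 694, 711]

16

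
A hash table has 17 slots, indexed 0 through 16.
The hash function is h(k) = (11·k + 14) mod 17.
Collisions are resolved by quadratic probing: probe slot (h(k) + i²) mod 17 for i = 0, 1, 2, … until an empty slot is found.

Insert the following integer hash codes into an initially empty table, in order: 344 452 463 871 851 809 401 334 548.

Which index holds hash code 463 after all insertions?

344 hashes to 7; slot 7 is free → place at 7.
452 hashes to 5; slot 5 is free → place at 5.
463 hashes to 7; 7 taken → place at 8.
871 hashes to 7; 7,8 taken → place at 11.
851 hashes to 8; 8 taken → place at 9.
809 hashes to 5; 5 taken → place at 6.
401 hashes to 5; 5,6,9 taken → place at 14.
334 hashes to 16; slot 16 is free → place at 16.
548 hashes to 7; 7,8,11,16,6 taken → place at 15.
Table: [., ., ., ., ., 452, 809, 344, 463, 851, ., 871, ., ., 401, 548, 334]

8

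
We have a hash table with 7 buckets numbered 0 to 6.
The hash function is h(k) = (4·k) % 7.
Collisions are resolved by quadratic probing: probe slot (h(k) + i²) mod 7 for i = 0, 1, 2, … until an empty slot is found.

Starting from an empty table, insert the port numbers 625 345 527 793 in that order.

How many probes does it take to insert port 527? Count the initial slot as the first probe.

3

625 hashes to 1; slot 1 is free => place at 1.
345 hashes to 1; 1 taken => place at 2.
527 hashes to 1; 1,2 taken => place at 5.
793 hashes to 1; 1,2,5 taken => place at 3.
Table: [-, 625, 345, 793, -, 527, -]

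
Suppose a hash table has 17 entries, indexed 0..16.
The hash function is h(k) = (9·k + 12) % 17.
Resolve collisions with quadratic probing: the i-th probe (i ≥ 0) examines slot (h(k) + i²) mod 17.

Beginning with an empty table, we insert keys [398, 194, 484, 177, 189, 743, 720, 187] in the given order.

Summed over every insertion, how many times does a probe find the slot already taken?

3

Insert 398: h=7, slot 7 empty → index 7.
Insert 194: h=7, slot 7 occupied → index 8.
Insert 484: h=16, slot 16 empty → index 16.
Insert 177: h=7, slots 7,8 occupied → index 11.
Insert 189: h=13, slot 13 empty → index 13.
Insert 743: h=1, slot 1 empty → index 1.
Insert 720: h=15, slot 15 empty → index 15.
Insert 187: h=12, slot 12 empty → index 12.
Table: [., 743, ., ., ., ., ., 398, 194, ., ., 177, 187, 189, ., 720, 484]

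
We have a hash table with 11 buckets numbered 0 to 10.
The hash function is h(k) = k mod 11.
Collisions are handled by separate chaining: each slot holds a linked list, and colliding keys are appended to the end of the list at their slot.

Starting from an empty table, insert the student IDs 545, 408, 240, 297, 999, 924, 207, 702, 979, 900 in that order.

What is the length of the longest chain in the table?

Insert 545: h=6, bucket 6 empty → new chain.
Insert 408: h=1, bucket 1 empty → new chain.
Insert 240: h=9, bucket 9 empty → new chain.
Insert 297: h=0, bucket 0 empty → new chain.
Insert 999: h=9, bucket 9 nonempty → append to chain.
Insert 924: h=0, bucket 0 nonempty → append to chain.
Insert 207: h=9, bucket 9 nonempty → append to chain.
Insert 702: h=9, bucket 9 nonempty → append to chain.
Insert 979: h=0, bucket 0 nonempty → append to chain.
Insert 900: h=9, bucket 9 nonempty → append to chain.
Final buckets:
0: 297 -> 924 -> 979
1: 408
2: _
3: _
4: _
5: _
6: 545
7: _
8: _
9: 240 -> 999 -> 207 -> 702 -> 900
10: _

5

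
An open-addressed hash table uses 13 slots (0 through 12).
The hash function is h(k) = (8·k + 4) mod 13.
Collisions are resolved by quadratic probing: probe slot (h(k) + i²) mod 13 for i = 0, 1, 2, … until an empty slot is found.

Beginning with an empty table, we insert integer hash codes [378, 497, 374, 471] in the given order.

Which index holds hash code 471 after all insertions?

378 hashes to 12; slot 12 is free → place at 12.
497 hashes to 2; slot 2 is free → place at 2.
374 hashes to 6; slot 6 is free → place at 6.
471 hashes to 2; 2 taken → place at 3.
Table: [., ., 497, 471, ., ., 374, ., ., ., ., ., 378]

3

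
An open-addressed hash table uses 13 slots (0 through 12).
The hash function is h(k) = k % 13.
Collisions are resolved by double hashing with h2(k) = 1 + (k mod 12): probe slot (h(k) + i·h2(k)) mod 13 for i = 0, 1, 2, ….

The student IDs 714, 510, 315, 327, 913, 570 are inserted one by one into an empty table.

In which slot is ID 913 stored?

5

Insert 714: h=12, slot 12 empty => index 12.
Insert 510: h=3, slot 3 empty => index 3.
Insert 315: h=3, h2=4, slot 3 occupied => index 7.
Insert 327: h=2, slot 2 empty => index 2.
Insert 913: h=3, h2=2, slot 3 occupied => index 5.
Insert 570: h=11, slot 11 empty => index 11.
Table: [∅, ∅, 327, 510, ∅, 913, ∅, 315, ∅, ∅, ∅, 570, 714]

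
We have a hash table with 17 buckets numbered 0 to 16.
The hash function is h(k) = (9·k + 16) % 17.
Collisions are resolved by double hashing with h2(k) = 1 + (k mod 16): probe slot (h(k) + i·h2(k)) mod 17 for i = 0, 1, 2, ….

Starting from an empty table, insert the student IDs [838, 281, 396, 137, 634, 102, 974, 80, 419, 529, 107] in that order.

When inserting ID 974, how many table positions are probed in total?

5

838 hashes to 10; slot 10 is free -> place at 10.
281 hashes to 12; slot 12 is free -> place at 12.
396 hashes to 10, h2=13; 10 taken -> place at 6.
137 hashes to 8; slot 8 is free -> place at 8.
634 hashes to 10, h2=11; 10 taken -> place at 4.
102 hashes to 16; slot 16 is free -> place at 16.
974 hashes to 10, h2=15; 10,8,6,4 taken -> place at 2.
80 hashes to 5; slot 5 is free -> place at 5.
419 hashes to 13; slot 13 is free -> place at 13.
529 hashes to 0; slot 0 is free -> place at 0.
107 hashes to 10, h2=12; 10,5,0,12 taken -> place at 7.
Table: [529, _, 974, _, 634, 80, 396, 107, 137, _, 838, _, 281, 419, _, _, 102]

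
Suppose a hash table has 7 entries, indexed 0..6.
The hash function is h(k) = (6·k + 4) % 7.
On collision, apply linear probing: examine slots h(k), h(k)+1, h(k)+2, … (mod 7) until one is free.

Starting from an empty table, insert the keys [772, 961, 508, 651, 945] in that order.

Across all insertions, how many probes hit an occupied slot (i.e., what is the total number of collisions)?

772: h=2 => slot 2
961: h=2, probe 2,3 => slot 3
508: h=0 => slot 0
651: h=4 => slot 4
945: h=4, probe 4,5 => slot 5
Table: [508, ., 772, 961, 651, 945, .]

2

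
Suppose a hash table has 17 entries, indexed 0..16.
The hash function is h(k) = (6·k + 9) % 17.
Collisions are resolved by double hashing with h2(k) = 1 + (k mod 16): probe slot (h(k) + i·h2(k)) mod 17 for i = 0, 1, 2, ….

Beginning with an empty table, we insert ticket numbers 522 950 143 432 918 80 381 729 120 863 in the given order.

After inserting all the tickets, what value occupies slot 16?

120

522: h=13 => slot 13
950: h=14 => slot 14
143: h=0 => slot 0
432: h=0, h2=1, probe 0,1 => slot 1
918: h=9 => slot 9
80: h=13, h2=1, probe 13,14,15 => slot 15
381: h=0, h2=14, probe 0,14,11 => slot 11
729: h=14, h2=10, probe 14,7 => slot 7
120: h=15, h2=9, probe 15,7,16 => slot 16
863: h=2 => slot 2
Table: [143, 432, 863, —, —, —, —, 729, —, 918, —, 381, —, 522, 950, 80, 120]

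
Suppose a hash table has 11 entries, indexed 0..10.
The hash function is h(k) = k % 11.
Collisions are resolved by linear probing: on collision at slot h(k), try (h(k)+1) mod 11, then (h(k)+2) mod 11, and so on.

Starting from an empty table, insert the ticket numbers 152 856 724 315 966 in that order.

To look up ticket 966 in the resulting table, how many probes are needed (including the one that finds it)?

4

152: h=9 -> slot 9
856: h=9, probe 9,10 -> slot 10
724: h=9, probe 9,10,0 -> slot 0
315: h=7 -> slot 7
966: h=9, probe 9,10,0,1 -> slot 1
Table: [724, 966, -, -, -, -, -, 315, -, 152, 856]
Lookup 966: h=9, probe 9,10,0,1 → found at 1.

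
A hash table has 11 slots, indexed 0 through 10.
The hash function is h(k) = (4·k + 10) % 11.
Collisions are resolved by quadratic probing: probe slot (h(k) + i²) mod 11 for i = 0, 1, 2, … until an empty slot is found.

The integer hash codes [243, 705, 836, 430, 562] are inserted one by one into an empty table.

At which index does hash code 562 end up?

1

Insert 243: h=3, slot 3 empty → index 3.
Insert 705: h=3, slot 3 occupied → index 4.
Insert 836: h=10, slot 10 empty → index 10.
Insert 430: h=3, slots 3,4 occupied → index 7.
Insert 562: h=3, slots 3,4,7 occupied → index 1.
Table: [∅, 562, ∅, 243, 705, ∅, ∅, 430, ∅, ∅, 836]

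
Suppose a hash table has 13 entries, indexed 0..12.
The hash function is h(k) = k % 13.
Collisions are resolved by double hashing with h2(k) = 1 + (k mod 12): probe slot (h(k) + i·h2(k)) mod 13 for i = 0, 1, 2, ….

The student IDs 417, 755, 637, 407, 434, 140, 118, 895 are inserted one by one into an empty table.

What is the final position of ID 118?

12

417: h=1 → slot 1
755: h=1, h2=12, probe 1,0 → slot 0
637: h=0, h2=2, probe 0,2 → slot 2
407: h=4 → slot 4
434: h=5 → slot 5
140: h=10 → slot 10
118: h=1, h2=11, probe 1,12 → slot 12
895: h=11 → slot 11
Table: [755, 417, 637, ., 407, 434, ., ., ., ., 140, 895, 118]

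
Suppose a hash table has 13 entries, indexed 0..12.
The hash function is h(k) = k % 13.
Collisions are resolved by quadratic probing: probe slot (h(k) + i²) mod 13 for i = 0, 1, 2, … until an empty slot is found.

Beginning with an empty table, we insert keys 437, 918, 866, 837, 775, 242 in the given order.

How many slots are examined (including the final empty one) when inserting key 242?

5

437: h=8 → slot 8
918: h=8, probe 8,9 → slot 9
866: h=8, probe 8,9,12 → slot 12
837: h=5 → slot 5
775: h=8, probe 8,9,12,4 → slot 4
242: h=8, probe 8,9,12,4,11 → slot 11
Table: [., ., ., ., 775, 837, ., ., 437, 918, ., 242, 866]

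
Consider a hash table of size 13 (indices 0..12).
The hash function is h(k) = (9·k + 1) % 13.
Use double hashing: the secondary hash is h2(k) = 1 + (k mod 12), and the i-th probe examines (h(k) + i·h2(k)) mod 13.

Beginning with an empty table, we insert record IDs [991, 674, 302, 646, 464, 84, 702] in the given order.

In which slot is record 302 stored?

5

991: h=2 => slot 2
674: h=9 => slot 9
302: h=2, h2=3, probe 2,5 => slot 5
646: h=4 => slot 4
464: h=4, h2=9, probe 4,0 => slot 0
84: h=3 => slot 3
702: h=1 => slot 1
Table: [464, 702, 991, 84, 646, 302, —, —, —, 674, —, —, —]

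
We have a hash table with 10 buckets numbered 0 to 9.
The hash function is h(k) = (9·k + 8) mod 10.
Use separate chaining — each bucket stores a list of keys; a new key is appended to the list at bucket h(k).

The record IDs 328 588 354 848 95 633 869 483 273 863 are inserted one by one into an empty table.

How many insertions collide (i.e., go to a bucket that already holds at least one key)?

Insert 328: h=0, bucket 0 empty -> new chain.
Insert 588: h=0, bucket 0 nonempty -> append to chain.
Insert 354: h=4, bucket 4 empty -> new chain.
Insert 848: h=0, bucket 0 nonempty -> append to chain.
Insert 95: h=3, bucket 3 empty -> new chain.
Insert 633: h=5, bucket 5 empty -> new chain.
Insert 869: h=9, bucket 9 empty -> new chain.
Insert 483: h=5, bucket 5 nonempty -> append to chain.
Insert 273: h=5, bucket 5 nonempty -> append to chain.
Insert 863: h=5, bucket 5 nonempty -> append to chain.
Final buckets:
0: 328 -> 588 -> 848
1: -
2: -
3: 95
4: 354
5: 633 -> 483 -> 273 -> 863
6: -
7: -
8: -
9: 869

5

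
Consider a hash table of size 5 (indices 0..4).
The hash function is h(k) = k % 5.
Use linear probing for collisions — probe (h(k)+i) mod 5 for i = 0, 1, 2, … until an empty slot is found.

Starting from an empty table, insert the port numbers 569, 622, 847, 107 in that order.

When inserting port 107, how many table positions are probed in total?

4

569: h=4 => slot 4
622: h=2 => slot 2
847: h=2, probe 2,3 => slot 3
107: h=2, probe 2,3,4,0 => slot 0
Table: [107, ., 622, 847, 569]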